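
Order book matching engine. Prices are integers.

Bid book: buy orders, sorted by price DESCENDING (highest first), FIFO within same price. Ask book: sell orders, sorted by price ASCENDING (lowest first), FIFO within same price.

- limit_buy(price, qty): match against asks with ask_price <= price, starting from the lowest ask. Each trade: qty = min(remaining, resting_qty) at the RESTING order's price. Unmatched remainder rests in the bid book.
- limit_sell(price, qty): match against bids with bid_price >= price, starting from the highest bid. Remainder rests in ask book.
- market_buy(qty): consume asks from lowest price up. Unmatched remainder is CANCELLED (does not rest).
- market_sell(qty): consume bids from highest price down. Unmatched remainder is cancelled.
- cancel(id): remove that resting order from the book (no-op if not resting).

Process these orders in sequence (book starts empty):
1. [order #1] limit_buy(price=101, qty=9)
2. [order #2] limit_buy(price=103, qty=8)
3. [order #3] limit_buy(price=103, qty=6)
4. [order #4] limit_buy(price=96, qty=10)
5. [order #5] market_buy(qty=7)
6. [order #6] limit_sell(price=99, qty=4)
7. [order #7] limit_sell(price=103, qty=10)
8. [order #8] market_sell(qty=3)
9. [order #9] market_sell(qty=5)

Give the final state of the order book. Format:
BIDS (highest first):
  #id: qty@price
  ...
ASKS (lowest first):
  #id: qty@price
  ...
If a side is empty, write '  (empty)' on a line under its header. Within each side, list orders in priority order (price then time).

After op 1 [order #1] limit_buy(price=101, qty=9): fills=none; bids=[#1:9@101] asks=[-]
After op 2 [order #2] limit_buy(price=103, qty=8): fills=none; bids=[#2:8@103 #1:9@101] asks=[-]
After op 3 [order #3] limit_buy(price=103, qty=6): fills=none; bids=[#2:8@103 #3:6@103 #1:9@101] asks=[-]
After op 4 [order #4] limit_buy(price=96, qty=10): fills=none; bids=[#2:8@103 #3:6@103 #1:9@101 #4:10@96] asks=[-]
After op 5 [order #5] market_buy(qty=7): fills=none; bids=[#2:8@103 #3:6@103 #1:9@101 #4:10@96] asks=[-]
After op 6 [order #6] limit_sell(price=99, qty=4): fills=#2x#6:4@103; bids=[#2:4@103 #3:6@103 #1:9@101 #4:10@96] asks=[-]
After op 7 [order #7] limit_sell(price=103, qty=10): fills=#2x#7:4@103 #3x#7:6@103; bids=[#1:9@101 #4:10@96] asks=[-]
After op 8 [order #8] market_sell(qty=3): fills=#1x#8:3@101; bids=[#1:6@101 #4:10@96] asks=[-]
After op 9 [order #9] market_sell(qty=5): fills=#1x#9:5@101; bids=[#1:1@101 #4:10@96] asks=[-]

Answer: BIDS (highest first):
  #1: 1@101
  #4: 10@96
ASKS (lowest first):
  (empty)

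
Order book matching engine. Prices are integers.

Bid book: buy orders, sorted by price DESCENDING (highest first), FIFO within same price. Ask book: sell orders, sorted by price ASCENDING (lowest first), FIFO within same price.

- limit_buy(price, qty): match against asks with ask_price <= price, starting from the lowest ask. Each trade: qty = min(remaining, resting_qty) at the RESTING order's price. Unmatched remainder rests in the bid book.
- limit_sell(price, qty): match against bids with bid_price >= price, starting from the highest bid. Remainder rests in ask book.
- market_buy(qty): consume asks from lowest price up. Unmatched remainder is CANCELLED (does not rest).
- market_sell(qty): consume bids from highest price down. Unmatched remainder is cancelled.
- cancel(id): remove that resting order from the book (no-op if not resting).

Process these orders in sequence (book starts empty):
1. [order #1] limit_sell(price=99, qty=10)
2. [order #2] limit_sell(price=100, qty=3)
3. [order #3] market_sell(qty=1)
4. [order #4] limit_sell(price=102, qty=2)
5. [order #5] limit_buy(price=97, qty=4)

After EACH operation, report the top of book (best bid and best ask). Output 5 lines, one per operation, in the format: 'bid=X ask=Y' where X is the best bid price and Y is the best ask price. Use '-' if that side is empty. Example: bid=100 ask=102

Answer: bid=- ask=99
bid=- ask=99
bid=- ask=99
bid=- ask=99
bid=97 ask=99

Derivation:
After op 1 [order #1] limit_sell(price=99, qty=10): fills=none; bids=[-] asks=[#1:10@99]
After op 2 [order #2] limit_sell(price=100, qty=3): fills=none; bids=[-] asks=[#1:10@99 #2:3@100]
After op 3 [order #3] market_sell(qty=1): fills=none; bids=[-] asks=[#1:10@99 #2:3@100]
After op 4 [order #4] limit_sell(price=102, qty=2): fills=none; bids=[-] asks=[#1:10@99 #2:3@100 #4:2@102]
After op 5 [order #5] limit_buy(price=97, qty=4): fills=none; bids=[#5:4@97] asks=[#1:10@99 #2:3@100 #4:2@102]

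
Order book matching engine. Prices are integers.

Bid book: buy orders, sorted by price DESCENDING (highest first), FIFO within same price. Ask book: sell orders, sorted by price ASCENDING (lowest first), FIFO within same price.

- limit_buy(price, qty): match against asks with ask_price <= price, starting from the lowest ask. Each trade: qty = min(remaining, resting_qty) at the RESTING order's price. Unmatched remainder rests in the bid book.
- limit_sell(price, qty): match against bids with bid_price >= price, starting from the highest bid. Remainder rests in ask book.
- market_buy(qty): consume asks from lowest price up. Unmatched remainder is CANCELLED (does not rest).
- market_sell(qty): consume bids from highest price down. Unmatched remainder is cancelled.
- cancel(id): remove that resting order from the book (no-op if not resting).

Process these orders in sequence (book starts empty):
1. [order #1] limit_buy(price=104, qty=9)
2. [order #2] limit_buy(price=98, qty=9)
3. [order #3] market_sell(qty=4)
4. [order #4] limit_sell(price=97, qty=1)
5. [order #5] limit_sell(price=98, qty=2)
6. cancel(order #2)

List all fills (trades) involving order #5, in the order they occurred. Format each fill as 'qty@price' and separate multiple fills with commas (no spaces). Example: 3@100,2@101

After op 1 [order #1] limit_buy(price=104, qty=9): fills=none; bids=[#1:9@104] asks=[-]
After op 2 [order #2] limit_buy(price=98, qty=9): fills=none; bids=[#1:9@104 #2:9@98] asks=[-]
After op 3 [order #3] market_sell(qty=4): fills=#1x#3:4@104; bids=[#1:5@104 #2:9@98] asks=[-]
After op 4 [order #4] limit_sell(price=97, qty=1): fills=#1x#4:1@104; bids=[#1:4@104 #2:9@98] asks=[-]
After op 5 [order #5] limit_sell(price=98, qty=2): fills=#1x#5:2@104; bids=[#1:2@104 #2:9@98] asks=[-]
After op 6 cancel(order #2): fills=none; bids=[#1:2@104] asks=[-]

Answer: 2@104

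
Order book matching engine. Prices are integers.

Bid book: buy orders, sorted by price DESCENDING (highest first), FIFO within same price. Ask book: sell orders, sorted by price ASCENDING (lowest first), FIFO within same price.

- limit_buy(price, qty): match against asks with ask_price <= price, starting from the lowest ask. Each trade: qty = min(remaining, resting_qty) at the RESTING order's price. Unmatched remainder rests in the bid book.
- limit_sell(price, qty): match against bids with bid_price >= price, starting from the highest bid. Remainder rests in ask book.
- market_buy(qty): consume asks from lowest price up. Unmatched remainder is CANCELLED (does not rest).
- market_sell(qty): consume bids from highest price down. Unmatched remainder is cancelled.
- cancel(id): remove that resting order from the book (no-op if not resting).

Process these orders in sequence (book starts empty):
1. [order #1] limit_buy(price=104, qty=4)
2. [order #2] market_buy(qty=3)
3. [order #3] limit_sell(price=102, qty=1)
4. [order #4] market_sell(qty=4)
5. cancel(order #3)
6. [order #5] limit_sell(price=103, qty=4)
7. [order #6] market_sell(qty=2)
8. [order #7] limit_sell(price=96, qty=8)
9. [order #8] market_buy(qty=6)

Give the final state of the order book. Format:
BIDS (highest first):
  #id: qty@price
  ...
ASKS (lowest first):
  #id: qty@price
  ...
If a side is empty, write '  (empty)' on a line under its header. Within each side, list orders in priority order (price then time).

Answer: BIDS (highest first):
  (empty)
ASKS (lowest first):
  #7: 2@96
  #5: 4@103

Derivation:
After op 1 [order #1] limit_buy(price=104, qty=4): fills=none; bids=[#1:4@104] asks=[-]
After op 2 [order #2] market_buy(qty=3): fills=none; bids=[#1:4@104] asks=[-]
After op 3 [order #3] limit_sell(price=102, qty=1): fills=#1x#3:1@104; bids=[#1:3@104] asks=[-]
After op 4 [order #4] market_sell(qty=4): fills=#1x#4:3@104; bids=[-] asks=[-]
After op 5 cancel(order #3): fills=none; bids=[-] asks=[-]
After op 6 [order #5] limit_sell(price=103, qty=4): fills=none; bids=[-] asks=[#5:4@103]
After op 7 [order #6] market_sell(qty=2): fills=none; bids=[-] asks=[#5:4@103]
After op 8 [order #7] limit_sell(price=96, qty=8): fills=none; bids=[-] asks=[#7:8@96 #5:4@103]
After op 9 [order #8] market_buy(qty=6): fills=#8x#7:6@96; bids=[-] asks=[#7:2@96 #5:4@103]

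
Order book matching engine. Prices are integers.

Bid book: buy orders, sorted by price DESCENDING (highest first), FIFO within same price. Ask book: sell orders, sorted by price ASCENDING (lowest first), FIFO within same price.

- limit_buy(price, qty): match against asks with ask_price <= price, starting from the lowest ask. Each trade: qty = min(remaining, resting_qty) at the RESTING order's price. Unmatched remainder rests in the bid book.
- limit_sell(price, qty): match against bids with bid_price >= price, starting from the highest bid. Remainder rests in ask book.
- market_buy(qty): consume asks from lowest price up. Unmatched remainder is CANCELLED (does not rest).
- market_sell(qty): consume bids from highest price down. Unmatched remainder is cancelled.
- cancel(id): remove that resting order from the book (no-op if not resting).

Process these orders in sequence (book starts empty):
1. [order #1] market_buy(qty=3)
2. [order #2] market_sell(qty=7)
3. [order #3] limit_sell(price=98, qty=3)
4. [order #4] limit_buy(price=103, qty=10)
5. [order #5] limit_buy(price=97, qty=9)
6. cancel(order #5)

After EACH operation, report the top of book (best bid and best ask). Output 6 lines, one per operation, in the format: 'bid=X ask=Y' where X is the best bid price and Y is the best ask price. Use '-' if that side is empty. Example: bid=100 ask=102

Answer: bid=- ask=-
bid=- ask=-
bid=- ask=98
bid=103 ask=-
bid=103 ask=-
bid=103 ask=-

Derivation:
After op 1 [order #1] market_buy(qty=3): fills=none; bids=[-] asks=[-]
After op 2 [order #2] market_sell(qty=7): fills=none; bids=[-] asks=[-]
After op 3 [order #3] limit_sell(price=98, qty=3): fills=none; bids=[-] asks=[#3:3@98]
After op 4 [order #4] limit_buy(price=103, qty=10): fills=#4x#3:3@98; bids=[#4:7@103] asks=[-]
After op 5 [order #5] limit_buy(price=97, qty=9): fills=none; bids=[#4:7@103 #5:9@97] asks=[-]
After op 6 cancel(order #5): fills=none; bids=[#4:7@103] asks=[-]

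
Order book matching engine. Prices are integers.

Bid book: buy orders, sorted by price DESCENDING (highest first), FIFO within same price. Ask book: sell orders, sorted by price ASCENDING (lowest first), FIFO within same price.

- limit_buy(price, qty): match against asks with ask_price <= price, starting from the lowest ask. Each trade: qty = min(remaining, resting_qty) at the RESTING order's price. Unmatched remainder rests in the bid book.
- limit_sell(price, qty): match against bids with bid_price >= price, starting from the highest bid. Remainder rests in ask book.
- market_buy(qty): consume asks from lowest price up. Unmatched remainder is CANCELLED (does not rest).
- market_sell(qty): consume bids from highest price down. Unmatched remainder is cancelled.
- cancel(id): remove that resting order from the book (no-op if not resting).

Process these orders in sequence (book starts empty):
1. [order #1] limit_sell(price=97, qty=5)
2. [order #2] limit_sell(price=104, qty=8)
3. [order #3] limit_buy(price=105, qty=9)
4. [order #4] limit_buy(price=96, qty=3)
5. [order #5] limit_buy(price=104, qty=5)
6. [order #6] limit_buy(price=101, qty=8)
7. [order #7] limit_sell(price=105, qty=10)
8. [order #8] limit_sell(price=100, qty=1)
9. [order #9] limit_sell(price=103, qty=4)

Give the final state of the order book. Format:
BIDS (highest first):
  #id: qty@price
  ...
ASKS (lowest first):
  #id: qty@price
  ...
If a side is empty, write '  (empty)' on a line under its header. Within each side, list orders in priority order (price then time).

After op 1 [order #1] limit_sell(price=97, qty=5): fills=none; bids=[-] asks=[#1:5@97]
After op 2 [order #2] limit_sell(price=104, qty=8): fills=none; bids=[-] asks=[#1:5@97 #2:8@104]
After op 3 [order #3] limit_buy(price=105, qty=9): fills=#3x#1:5@97 #3x#2:4@104; bids=[-] asks=[#2:4@104]
After op 4 [order #4] limit_buy(price=96, qty=3): fills=none; bids=[#4:3@96] asks=[#2:4@104]
After op 5 [order #5] limit_buy(price=104, qty=5): fills=#5x#2:4@104; bids=[#5:1@104 #4:3@96] asks=[-]
After op 6 [order #6] limit_buy(price=101, qty=8): fills=none; bids=[#5:1@104 #6:8@101 #4:3@96] asks=[-]
After op 7 [order #7] limit_sell(price=105, qty=10): fills=none; bids=[#5:1@104 #6:8@101 #4:3@96] asks=[#7:10@105]
After op 8 [order #8] limit_sell(price=100, qty=1): fills=#5x#8:1@104; bids=[#6:8@101 #4:3@96] asks=[#7:10@105]
After op 9 [order #9] limit_sell(price=103, qty=4): fills=none; bids=[#6:8@101 #4:3@96] asks=[#9:4@103 #7:10@105]

Answer: BIDS (highest first):
  #6: 8@101
  #4: 3@96
ASKS (lowest first):
  #9: 4@103
  #7: 10@105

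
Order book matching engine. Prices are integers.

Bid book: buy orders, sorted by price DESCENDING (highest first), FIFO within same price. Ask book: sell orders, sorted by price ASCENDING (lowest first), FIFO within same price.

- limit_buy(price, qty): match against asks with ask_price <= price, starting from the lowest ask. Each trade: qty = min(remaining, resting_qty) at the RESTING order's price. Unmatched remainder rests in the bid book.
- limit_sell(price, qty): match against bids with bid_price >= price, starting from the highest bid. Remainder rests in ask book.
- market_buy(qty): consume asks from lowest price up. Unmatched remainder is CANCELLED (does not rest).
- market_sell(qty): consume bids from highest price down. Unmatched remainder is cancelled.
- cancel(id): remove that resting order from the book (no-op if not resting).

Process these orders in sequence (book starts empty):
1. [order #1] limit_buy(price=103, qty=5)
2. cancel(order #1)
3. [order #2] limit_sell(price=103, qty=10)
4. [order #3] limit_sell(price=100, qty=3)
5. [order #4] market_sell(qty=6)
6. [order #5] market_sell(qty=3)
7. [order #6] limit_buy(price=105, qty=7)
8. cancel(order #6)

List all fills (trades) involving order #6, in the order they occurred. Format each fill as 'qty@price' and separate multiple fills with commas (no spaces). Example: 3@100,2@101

Answer: 3@100,4@103

Derivation:
After op 1 [order #1] limit_buy(price=103, qty=5): fills=none; bids=[#1:5@103] asks=[-]
After op 2 cancel(order #1): fills=none; bids=[-] asks=[-]
After op 3 [order #2] limit_sell(price=103, qty=10): fills=none; bids=[-] asks=[#2:10@103]
After op 4 [order #3] limit_sell(price=100, qty=3): fills=none; bids=[-] asks=[#3:3@100 #2:10@103]
After op 5 [order #4] market_sell(qty=6): fills=none; bids=[-] asks=[#3:3@100 #2:10@103]
After op 6 [order #5] market_sell(qty=3): fills=none; bids=[-] asks=[#3:3@100 #2:10@103]
After op 7 [order #6] limit_buy(price=105, qty=7): fills=#6x#3:3@100 #6x#2:4@103; bids=[-] asks=[#2:6@103]
After op 8 cancel(order #6): fills=none; bids=[-] asks=[#2:6@103]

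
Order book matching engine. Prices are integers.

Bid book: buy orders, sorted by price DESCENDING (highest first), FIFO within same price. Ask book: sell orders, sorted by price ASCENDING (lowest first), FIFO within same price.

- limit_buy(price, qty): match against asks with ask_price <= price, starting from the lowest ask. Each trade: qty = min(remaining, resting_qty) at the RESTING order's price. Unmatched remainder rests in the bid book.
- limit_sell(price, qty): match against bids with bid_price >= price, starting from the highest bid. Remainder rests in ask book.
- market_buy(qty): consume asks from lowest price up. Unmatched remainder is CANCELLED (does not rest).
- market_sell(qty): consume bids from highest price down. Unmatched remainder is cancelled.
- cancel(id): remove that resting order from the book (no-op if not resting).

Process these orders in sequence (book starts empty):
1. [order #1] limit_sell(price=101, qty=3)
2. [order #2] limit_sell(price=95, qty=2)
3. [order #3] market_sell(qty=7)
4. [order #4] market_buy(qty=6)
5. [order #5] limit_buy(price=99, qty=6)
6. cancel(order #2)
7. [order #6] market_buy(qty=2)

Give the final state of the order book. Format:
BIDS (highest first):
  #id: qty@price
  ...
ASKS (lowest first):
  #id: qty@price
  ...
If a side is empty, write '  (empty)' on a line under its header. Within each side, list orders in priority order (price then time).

After op 1 [order #1] limit_sell(price=101, qty=3): fills=none; bids=[-] asks=[#1:3@101]
After op 2 [order #2] limit_sell(price=95, qty=2): fills=none; bids=[-] asks=[#2:2@95 #1:3@101]
After op 3 [order #3] market_sell(qty=7): fills=none; bids=[-] asks=[#2:2@95 #1:3@101]
After op 4 [order #4] market_buy(qty=6): fills=#4x#2:2@95 #4x#1:3@101; bids=[-] asks=[-]
After op 5 [order #5] limit_buy(price=99, qty=6): fills=none; bids=[#5:6@99] asks=[-]
After op 6 cancel(order #2): fills=none; bids=[#5:6@99] asks=[-]
After op 7 [order #6] market_buy(qty=2): fills=none; bids=[#5:6@99] asks=[-]

Answer: BIDS (highest first):
  #5: 6@99
ASKS (lowest first):
  (empty)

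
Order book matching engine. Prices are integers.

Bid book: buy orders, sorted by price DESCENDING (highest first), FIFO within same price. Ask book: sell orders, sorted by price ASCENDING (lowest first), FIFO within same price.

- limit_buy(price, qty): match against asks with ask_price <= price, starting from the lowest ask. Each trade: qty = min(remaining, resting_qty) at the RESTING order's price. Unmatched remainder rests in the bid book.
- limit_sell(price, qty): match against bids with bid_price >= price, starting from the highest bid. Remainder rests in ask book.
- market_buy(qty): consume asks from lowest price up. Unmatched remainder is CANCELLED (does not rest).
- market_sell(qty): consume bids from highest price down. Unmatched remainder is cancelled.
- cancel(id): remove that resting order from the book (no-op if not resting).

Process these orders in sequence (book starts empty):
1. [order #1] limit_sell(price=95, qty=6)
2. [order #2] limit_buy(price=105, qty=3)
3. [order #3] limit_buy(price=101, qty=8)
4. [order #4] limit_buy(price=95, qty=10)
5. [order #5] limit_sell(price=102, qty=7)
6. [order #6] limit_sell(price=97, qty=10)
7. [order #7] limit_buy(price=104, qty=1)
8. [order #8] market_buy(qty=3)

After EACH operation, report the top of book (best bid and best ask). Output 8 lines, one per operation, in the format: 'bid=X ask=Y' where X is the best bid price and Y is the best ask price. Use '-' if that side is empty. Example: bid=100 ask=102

Answer: bid=- ask=95
bid=- ask=95
bid=101 ask=-
bid=101 ask=-
bid=101 ask=102
bid=95 ask=97
bid=95 ask=97
bid=95 ask=97

Derivation:
After op 1 [order #1] limit_sell(price=95, qty=6): fills=none; bids=[-] asks=[#1:6@95]
After op 2 [order #2] limit_buy(price=105, qty=3): fills=#2x#1:3@95; bids=[-] asks=[#1:3@95]
After op 3 [order #3] limit_buy(price=101, qty=8): fills=#3x#1:3@95; bids=[#3:5@101] asks=[-]
After op 4 [order #4] limit_buy(price=95, qty=10): fills=none; bids=[#3:5@101 #4:10@95] asks=[-]
After op 5 [order #5] limit_sell(price=102, qty=7): fills=none; bids=[#3:5@101 #4:10@95] asks=[#5:7@102]
After op 6 [order #6] limit_sell(price=97, qty=10): fills=#3x#6:5@101; bids=[#4:10@95] asks=[#6:5@97 #5:7@102]
After op 7 [order #7] limit_buy(price=104, qty=1): fills=#7x#6:1@97; bids=[#4:10@95] asks=[#6:4@97 #5:7@102]
After op 8 [order #8] market_buy(qty=3): fills=#8x#6:3@97; bids=[#4:10@95] asks=[#6:1@97 #5:7@102]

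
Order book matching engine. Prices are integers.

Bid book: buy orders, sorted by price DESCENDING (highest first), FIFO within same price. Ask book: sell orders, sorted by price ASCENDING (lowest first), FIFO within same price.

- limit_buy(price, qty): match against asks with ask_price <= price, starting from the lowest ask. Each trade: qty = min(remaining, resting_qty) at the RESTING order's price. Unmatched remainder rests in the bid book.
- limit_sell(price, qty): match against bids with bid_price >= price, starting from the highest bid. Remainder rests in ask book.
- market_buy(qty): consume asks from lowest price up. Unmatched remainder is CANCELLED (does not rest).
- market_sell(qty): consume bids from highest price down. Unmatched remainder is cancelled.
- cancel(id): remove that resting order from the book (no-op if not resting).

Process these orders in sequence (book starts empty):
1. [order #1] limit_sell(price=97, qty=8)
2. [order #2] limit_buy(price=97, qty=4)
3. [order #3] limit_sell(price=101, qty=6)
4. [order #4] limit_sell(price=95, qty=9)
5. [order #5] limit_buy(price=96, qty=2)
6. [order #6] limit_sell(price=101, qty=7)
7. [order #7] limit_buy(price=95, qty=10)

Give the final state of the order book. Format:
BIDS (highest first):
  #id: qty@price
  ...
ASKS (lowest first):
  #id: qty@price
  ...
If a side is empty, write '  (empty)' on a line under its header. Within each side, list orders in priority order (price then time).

Answer: BIDS (highest first):
  #7: 3@95
ASKS (lowest first):
  #1: 4@97
  #3: 6@101
  #6: 7@101

Derivation:
After op 1 [order #1] limit_sell(price=97, qty=8): fills=none; bids=[-] asks=[#1:8@97]
After op 2 [order #2] limit_buy(price=97, qty=4): fills=#2x#1:4@97; bids=[-] asks=[#1:4@97]
After op 3 [order #3] limit_sell(price=101, qty=6): fills=none; bids=[-] asks=[#1:4@97 #3:6@101]
After op 4 [order #4] limit_sell(price=95, qty=9): fills=none; bids=[-] asks=[#4:9@95 #1:4@97 #3:6@101]
After op 5 [order #5] limit_buy(price=96, qty=2): fills=#5x#4:2@95; bids=[-] asks=[#4:7@95 #1:4@97 #3:6@101]
After op 6 [order #6] limit_sell(price=101, qty=7): fills=none; bids=[-] asks=[#4:7@95 #1:4@97 #3:6@101 #6:7@101]
After op 7 [order #7] limit_buy(price=95, qty=10): fills=#7x#4:7@95; bids=[#7:3@95] asks=[#1:4@97 #3:6@101 #6:7@101]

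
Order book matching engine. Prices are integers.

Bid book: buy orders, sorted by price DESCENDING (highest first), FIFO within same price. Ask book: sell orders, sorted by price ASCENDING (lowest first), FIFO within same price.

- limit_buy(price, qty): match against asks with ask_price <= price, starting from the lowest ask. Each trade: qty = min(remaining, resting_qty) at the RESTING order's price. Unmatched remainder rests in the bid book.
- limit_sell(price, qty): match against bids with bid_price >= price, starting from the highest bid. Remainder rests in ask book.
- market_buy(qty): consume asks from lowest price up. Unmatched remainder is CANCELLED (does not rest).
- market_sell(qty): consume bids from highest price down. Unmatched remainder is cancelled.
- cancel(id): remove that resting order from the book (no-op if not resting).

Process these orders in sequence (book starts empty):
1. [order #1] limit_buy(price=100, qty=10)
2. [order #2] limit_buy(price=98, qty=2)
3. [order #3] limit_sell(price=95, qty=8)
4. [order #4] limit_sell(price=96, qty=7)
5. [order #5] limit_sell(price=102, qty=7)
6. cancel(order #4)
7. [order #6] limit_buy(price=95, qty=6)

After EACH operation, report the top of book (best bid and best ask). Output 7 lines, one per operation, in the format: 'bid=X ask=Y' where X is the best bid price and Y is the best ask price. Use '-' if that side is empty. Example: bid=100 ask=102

Answer: bid=100 ask=-
bid=100 ask=-
bid=100 ask=-
bid=- ask=96
bid=- ask=96
bid=- ask=102
bid=95 ask=102

Derivation:
After op 1 [order #1] limit_buy(price=100, qty=10): fills=none; bids=[#1:10@100] asks=[-]
After op 2 [order #2] limit_buy(price=98, qty=2): fills=none; bids=[#1:10@100 #2:2@98] asks=[-]
After op 3 [order #3] limit_sell(price=95, qty=8): fills=#1x#3:8@100; bids=[#1:2@100 #2:2@98] asks=[-]
After op 4 [order #4] limit_sell(price=96, qty=7): fills=#1x#4:2@100 #2x#4:2@98; bids=[-] asks=[#4:3@96]
After op 5 [order #5] limit_sell(price=102, qty=7): fills=none; bids=[-] asks=[#4:3@96 #5:7@102]
After op 6 cancel(order #4): fills=none; bids=[-] asks=[#5:7@102]
After op 7 [order #6] limit_buy(price=95, qty=6): fills=none; bids=[#6:6@95] asks=[#5:7@102]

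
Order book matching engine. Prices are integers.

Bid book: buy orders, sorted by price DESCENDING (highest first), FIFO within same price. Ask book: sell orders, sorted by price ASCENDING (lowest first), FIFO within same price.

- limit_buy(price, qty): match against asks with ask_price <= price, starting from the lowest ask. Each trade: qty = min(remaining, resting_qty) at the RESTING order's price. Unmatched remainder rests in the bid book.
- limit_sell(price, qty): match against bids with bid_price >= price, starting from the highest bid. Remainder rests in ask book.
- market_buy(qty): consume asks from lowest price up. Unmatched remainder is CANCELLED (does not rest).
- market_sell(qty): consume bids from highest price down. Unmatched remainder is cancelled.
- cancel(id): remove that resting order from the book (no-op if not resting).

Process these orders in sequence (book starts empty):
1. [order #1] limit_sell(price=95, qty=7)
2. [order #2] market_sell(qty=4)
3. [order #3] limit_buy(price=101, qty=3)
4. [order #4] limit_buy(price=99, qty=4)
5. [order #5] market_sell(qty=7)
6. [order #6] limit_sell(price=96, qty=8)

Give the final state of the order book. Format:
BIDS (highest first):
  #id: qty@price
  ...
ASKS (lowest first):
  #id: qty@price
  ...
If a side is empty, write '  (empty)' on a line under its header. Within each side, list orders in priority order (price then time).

After op 1 [order #1] limit_sell(price=95, qty=7): fills=none; bids=[-] asks=[#1:7@95]
After op 2 [order #2] market_sell(qty=4): fills=none; bids=[-] asks=[#1:7@95]
After op 3 [order #3] limit_buy(price=101, qty=3): fills=#3x#1:3@95; bids=[-] asks=[#1:4@95]
After op 4 [order #4] limit_buy(price=99, qty=4): fills=#4x#1:4@95; bids=[-] asks=[-]
After op 5 [order #5] market_sell(qty=7): fills=none; bids=[-] asks=[-]
After op 6 [order #6] limit_sell(price=96, qty=8): fills=none; bids=[-] asks=[#6:8@96]

Answer: BIDS (highest first):
  (empty)
ASKS (lowest first):
  #6: 8@96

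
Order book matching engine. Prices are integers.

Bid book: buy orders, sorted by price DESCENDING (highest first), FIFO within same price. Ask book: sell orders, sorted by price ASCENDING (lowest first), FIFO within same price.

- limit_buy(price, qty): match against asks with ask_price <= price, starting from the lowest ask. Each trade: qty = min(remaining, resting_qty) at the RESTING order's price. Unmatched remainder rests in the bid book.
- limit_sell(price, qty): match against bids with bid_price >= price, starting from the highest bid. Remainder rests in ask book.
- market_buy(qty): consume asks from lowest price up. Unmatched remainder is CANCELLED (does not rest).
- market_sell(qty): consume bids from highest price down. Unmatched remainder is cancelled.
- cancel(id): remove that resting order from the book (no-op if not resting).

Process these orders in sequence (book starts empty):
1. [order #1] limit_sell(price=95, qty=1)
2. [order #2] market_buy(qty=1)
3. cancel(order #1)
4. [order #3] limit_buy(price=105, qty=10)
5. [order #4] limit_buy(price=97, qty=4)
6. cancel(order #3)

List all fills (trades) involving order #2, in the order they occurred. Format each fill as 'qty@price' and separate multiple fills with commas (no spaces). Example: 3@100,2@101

Answer: 1@95

Derivation:
After op 1 [order #1] limit_sell(price=95, qty=1): fills=none; bids=[-] asks=[#1:1@95]
After op 2 [order #2] market_buy(qty=1): fills=#2x#1:1@95; bids=[-] asks=[-]
After op 3 cancel(order #1): fills=none; bids=[-] asks=[-]
After op 4 [order #3] limit_buy(price=105, qty=10): fills=none; bids=[#3:10@105] asks=[-]
After op 5 [order #4] limit_buy(price=97, qty=4): fills=none; bids=[#3:10@105 #4:4@97] asks=[-]
After op 6 cancel(order #3): fills=none; bids=[#4:4@97] asks=[-]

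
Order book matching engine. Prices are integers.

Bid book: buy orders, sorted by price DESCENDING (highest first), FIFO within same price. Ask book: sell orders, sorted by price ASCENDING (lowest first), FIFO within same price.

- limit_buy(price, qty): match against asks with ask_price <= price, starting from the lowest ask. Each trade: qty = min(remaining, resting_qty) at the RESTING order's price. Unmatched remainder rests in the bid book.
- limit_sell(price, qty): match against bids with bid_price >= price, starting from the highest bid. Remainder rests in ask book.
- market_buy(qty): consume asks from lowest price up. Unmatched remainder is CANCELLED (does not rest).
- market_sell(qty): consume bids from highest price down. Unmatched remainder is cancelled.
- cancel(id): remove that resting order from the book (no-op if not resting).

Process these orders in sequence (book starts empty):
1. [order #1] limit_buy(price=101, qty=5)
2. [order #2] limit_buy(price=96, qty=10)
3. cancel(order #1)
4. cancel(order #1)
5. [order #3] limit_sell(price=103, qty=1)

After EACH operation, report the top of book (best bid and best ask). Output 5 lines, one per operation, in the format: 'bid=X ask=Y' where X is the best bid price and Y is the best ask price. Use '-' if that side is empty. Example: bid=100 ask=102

After op 1 [order #1] limit_buy(price=101, qty=5): fills=none; bids=[#1:5@101] asks=[-]
After op 2 [order #2] limit_buy(price=96, qty=10): fills=none; bids=[#1:5@101 #2:10@96] asks=[-]
After op 3 cancel(order #1): fills=none; bids=[#2:10@96] asks=[-]
After op 4 cancel(order #1): fills=none; bids=[#2:10@96] asks=[-]
After op 5 [order #3] limit_sell(price=103, qty=1): fills=none; bids=[#2:10@96] asks=[#3:1@103]

Answer: bid=101 ask=-
bid=101 ask=-
bid=96 ask=-
bid=96 ask=-
bid=96 ask=103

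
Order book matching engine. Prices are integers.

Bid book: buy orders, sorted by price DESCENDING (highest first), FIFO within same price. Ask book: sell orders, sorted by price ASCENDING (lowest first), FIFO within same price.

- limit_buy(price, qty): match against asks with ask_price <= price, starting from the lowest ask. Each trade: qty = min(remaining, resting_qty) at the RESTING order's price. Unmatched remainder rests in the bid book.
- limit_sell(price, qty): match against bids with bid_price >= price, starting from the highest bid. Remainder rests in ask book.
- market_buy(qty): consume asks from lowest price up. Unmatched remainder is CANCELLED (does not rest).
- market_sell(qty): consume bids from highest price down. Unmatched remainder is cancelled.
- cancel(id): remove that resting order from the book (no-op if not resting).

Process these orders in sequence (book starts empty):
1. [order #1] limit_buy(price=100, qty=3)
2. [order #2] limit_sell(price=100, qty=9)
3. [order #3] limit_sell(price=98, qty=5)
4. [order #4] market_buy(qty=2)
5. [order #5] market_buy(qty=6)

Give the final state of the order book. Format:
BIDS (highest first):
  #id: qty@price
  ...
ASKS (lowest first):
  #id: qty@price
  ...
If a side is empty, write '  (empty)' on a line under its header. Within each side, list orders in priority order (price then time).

Answer: BIDS (highest first):
  (empty)
ASKS (lowest first):
  #2: 3@100

Derivation:
After op 1 [order #1] limit_buy(price=100, qty=3): fills=none; bids=[#1:3@100] asks=[-]
After op 2 [order #2] limit_sell(price=100, qty=9): fills=#1x#2:3@100; bids=[-] asks=[#2:6@100]
After op 3 [order #3] limit_sell(price=98, qty=5): fills=none; bids=[-] asks=[#3:5@98 #2:6@100]
After op 4 [order #4] market_buy(qty=2): fills=#4x#3:2@98; bids=[-] asks=[#3:3@98 #2:6@100]
After op 5 [order #5] market_buy(qty=6): fills=#5x#3:3@98 #5x#2:3@100; bids=[-] asks=[#2:3@100]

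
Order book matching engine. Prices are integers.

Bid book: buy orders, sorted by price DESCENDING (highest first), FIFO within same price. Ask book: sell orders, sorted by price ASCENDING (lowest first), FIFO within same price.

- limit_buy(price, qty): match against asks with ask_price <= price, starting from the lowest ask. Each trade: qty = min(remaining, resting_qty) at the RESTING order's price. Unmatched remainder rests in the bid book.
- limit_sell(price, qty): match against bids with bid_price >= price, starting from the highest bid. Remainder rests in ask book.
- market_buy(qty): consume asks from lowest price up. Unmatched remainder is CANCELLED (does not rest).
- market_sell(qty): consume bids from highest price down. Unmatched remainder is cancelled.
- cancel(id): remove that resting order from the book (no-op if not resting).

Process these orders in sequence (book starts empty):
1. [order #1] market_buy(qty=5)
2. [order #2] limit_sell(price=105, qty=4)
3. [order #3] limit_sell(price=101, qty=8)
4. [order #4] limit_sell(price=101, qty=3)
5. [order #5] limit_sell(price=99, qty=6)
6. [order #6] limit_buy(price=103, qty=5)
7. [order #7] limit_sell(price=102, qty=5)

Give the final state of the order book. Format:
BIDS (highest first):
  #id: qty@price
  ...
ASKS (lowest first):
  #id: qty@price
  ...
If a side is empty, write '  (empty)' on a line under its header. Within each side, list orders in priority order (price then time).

Answer: BIDS (highest first):
  (empty)
ASKS (lowest first):
  #5: 1@99
  #3: 8@101
  #4: 3@101
  #7: 5@102
  #2: 4@105

Derivation:
After op 1 [order #1] market_buy(qty=5): fills=none; bids=[-] asks=[-]
After op 2 [order #2] limit_sell(price=105, qty=4): fills=none; bids=[-] asks=[#2:4@105]
After op 3 [order #3] limit_sell(price=101, qty=8): fills=none; bids=[-] asks=[#3:8@101 #2:4@105]
After op 4 [order #4] limit_sell(price=101, qty=3): fills=none; bids=[-] asks=[#3:8@101 #4:3@101 #2:4@105]
After op 5 [order #5] limit_sell(price=99, qty=6): fills=none; bids=[-] asks=[#5:6@99 #3:8@101 #4:3@101 #2:4@105]
After op 6 [order #6] limit_buy(price=103, qty=5): fills=#6x#5:5@99; bids=[-] asks=[#5:1@99 #3:8@101 #4:3@101 #2:4@105]
After op 7 [order #7] limit_sell(price=102, qty=5): fills=none; bids=[-] asks=[#5:1@99 #3:8@101 #4:3@101 #7:5@102 #2:4@105]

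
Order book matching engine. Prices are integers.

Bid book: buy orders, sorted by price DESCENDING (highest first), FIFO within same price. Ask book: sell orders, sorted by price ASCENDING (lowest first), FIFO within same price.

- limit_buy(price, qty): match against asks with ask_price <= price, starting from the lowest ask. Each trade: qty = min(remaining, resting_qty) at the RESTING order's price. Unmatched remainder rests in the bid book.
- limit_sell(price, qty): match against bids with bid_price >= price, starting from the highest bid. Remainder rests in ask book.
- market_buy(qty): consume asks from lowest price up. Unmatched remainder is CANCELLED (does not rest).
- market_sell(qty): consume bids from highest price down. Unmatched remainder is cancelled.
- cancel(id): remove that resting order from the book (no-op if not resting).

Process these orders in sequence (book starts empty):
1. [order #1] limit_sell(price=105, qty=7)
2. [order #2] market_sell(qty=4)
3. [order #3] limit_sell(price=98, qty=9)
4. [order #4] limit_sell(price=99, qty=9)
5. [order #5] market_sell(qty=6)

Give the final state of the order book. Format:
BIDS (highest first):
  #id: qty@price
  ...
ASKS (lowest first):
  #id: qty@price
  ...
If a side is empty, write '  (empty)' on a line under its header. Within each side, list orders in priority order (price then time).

After op 1 [order #1] limit_sell(price=105, qty=7): fills=none; bids=[-] asks=[#1:7@105]
After op 2 [order #2] market_sell(qty=4): fills=none; bids=[-] asks=[#1:7@105]
After op 3 [order #3] limit_sell(price=98, qty=9): fills=none; bids=[-] asks=[#3:9@98 #1:7@105]
After op 4 [order #4] limit_sell(price=99, qty=9): fills=none; bids=[-] asks=[#3:9@98 #4:9@99 #1:7@105]
After op 5 [order #5] market_sell(qty=6): fills=none; bids=[-] asks=[#3:9@98 #4:9@99 #1:7@105]

Answer: BIDS (highest first):
  (empty)
ASKS (lowest first):
  #3: 9@98
  #4: 9@99
  #1: 7@105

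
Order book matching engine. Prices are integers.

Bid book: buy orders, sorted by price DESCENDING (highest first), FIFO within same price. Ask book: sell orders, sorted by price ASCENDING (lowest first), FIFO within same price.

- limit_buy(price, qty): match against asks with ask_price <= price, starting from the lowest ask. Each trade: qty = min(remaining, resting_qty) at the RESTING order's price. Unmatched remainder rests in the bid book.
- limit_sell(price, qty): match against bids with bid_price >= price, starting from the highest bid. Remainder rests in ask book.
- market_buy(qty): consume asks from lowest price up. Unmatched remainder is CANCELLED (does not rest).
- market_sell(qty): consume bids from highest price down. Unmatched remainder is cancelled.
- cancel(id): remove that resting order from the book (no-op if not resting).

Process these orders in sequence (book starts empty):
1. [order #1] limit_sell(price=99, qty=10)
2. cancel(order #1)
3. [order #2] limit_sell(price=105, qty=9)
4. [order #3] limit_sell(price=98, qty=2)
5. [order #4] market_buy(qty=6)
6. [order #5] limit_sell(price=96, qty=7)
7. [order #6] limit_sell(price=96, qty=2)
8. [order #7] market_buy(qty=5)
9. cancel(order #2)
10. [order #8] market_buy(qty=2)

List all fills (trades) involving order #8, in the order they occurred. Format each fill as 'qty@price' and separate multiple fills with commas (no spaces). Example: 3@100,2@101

Answer: 2@96

Derivation:
After op 1 [order #1] limit_sell(price=99, qty=10): fills=none; bids=[-] asks=[#1:10@99]
After op 2 cancel(order #1): fills=none; bids=[-] asks=[-]
After op 3 [order #2] limit_sell(price=105, qty=9): fills=none; bids=[-] asks=[#2:9@105]
After op 4 [order #3] limit_sell(price=98, qty=2): fills=none; bids=[-] asks=[#3:2@98 #2:9@105]
After op 5 [order #4] market_buy(qty=6): fills=#4x#3:2@98 #4x#2:4@105; bids=[-] asks=[#2:5@105]
After op 6 [order #5] limit_sell(price=96, qty=7): fills=none; bids=[-] asks=[#5:7@96 #2:5@105]
After op 7 [order #6] limit_sell(price=96, qty=2): fills=none; bids=[-] asks=[#5:7@96 #6:2@96 #2:5@105]
After op 8 [order #7] market_buy(qty=5): fills=#7x#5:5@96; bids=[-] asks=[#5:2@96 #6:2@96 #2:5@105]
After op 9 cancel(order #2): fills=none; bids=[-] asks=[#5:2@96 #6:2@96]
After op 10 [order #8] market_buy(qty=2): fills=#8x#5:2@96; bids=[-] asks=[#6:2@96]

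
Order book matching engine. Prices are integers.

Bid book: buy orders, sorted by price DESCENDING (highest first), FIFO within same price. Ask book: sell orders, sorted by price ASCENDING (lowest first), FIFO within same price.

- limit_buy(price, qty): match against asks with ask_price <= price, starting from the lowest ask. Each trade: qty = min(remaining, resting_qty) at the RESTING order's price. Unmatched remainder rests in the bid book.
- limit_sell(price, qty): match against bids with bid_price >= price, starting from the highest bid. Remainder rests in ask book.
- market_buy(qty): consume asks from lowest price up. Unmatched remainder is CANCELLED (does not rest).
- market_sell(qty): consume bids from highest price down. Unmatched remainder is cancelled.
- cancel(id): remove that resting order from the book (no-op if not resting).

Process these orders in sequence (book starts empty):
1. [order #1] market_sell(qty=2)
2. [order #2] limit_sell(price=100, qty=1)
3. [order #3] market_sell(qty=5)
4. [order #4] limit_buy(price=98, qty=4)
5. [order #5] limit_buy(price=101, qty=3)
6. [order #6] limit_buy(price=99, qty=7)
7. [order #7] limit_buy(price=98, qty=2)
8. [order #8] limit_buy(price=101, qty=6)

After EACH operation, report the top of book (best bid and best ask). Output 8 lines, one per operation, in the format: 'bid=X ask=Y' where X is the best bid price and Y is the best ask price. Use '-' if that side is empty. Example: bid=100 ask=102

Answer: bid=- ask=-
bid=- ask=100
bid=- ask=100
bid=98 ask=100
bid=101 ask=-
bid=101 ask=-
bid=101 ask=-
bid=101 ask=-

Derivation:
After op 1 [order #1] market_sell(qty=2): fills=none; bids=[-] asks=[-]
After op 2 [order #2] limit_sell(price=100, qty=1): fills=none; bids=[-] asks=[#2:1@100]
After op 3 [order #3] market_sell(qty=5): fills=none; bids=[-] asks=[#2:1@100]
After op 4 [order #4] limit_buy(price=98, qty=4): fills=none; bids=[#4:4@98] asks=[#2:1@100]
After op 5 [order #5] limit_buy(price=101, qty=3): fills=#5x#2:1@100; bids=[#5:2@101 #4:4@98] asks=[-]
After op 6 [order #6] limit_buy(price=99, qty=7): fills=none; bids=[#5:2@101 #6:7@99 #4:4@98] asks=[-]
After op 7 [order #7] limit_buy(price=98, qty=2): fills=none; bids=[#5:2@101 #6:7@99 #4:4@98 #7:2@98] asks=[-]
After op 8 [order #8] limit_buy(price=101, qty=6): fills=none; bids=[#5:2@101 #8:6@101 #6:7@99 #4:4@98 #7:2@98] asks=[-]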